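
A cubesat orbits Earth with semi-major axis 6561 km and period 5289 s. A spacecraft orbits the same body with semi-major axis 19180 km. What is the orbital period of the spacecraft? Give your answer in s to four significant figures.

T₂ ≈ 26440 s

Kepler's third law: T² ∝ a³, so T₂ = T₁ (a₂/a₁)^(3/2).
a₂/a₁ = 2.923, (a₂/a₁)^(3/2) = 4.998.
T₂ = 5289 × 4.998 = 26440 s.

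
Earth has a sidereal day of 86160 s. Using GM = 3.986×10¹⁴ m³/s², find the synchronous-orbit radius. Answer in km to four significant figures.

A synchronous orbit has period T, so by Kepler's third law a = (μT²/4π²)^(1/3).
μT²/4π² = 3.986×10¹⁴ × (8.616×10⁴)² / 39.48 = 7.495×10²² m³.
a = 4.216×10⁷ m = 42163 km.

r_sync ≈ 42160 km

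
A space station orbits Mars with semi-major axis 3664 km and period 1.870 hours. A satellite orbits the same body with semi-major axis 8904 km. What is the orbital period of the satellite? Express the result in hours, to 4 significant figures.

T₂ ≈ 7.084 hours

Kepler's third law: T² ∝ a³, so T₂ = T₁ (a₂/a₁)^(3/2).
a₂/a₁ = 2.430, (a₂/a₁)^(3/2) = 3.788.
T₂ = 1.870 × 3.788 = 7.084 hours.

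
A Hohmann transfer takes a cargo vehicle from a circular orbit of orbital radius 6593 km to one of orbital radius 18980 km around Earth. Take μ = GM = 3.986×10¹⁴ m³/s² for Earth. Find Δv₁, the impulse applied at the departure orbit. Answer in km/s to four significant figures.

Δv ≈ 1.698 km/s

r₁ = 6593 km = 6.593×10⁶ m.
r₂ = 18980 km = 1.898×10⁷ m.
Transfer ellipse a_t = (r₁ + r₂)/2 = 1.279×10⁷ m.
At r₁: circular v_c1 = √(μ/r₁) = 7775 m/s; transfer-perigee v_p = √[μ(2/r₁ − 1/a_t)] = 9473 m/s.
Δv₁ = v_p − v_c1 = 1698 m/s.
= 1.698 km/s.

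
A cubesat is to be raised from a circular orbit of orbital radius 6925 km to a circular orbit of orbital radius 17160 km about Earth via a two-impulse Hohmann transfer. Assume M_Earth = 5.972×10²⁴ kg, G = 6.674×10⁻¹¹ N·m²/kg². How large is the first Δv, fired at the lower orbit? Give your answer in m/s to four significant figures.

Δv ≈ 1470 m/s

μ = GM = 6.674×10⁻¹¹ × 5.972×10²⁴ = 3.986×10¹⁴ m³/s².
r₁ = 6925 km = 6.925×10⁶ m.
r₂ = 17160 km = 1.716×10⁷ m.
Transfer ellipse a_t = (r₁ + r₂)/2 = 1.204×10⁷ m.
At r₁: circular v_c1 = √(μ/r₁) = 7587 m/s; transfer-perigee v_p = √[μ(2/r₁ − 1/a_t)] = 9056 m/s.
Δv₁ = v_p − v_c1 = 1470 m/s.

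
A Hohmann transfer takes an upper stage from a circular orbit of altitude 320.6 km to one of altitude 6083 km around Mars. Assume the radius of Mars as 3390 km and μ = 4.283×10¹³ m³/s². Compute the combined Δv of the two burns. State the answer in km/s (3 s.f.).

Δv_total ≈ 1.21 km/s

r₁ = 3390 + 320.6 = 3710.6 km = 3.7106×10⁶ m.
r₂ = 3390 + 6083 = 9473.0 km = 9.4730×10⁶ m.
Transfer ellipse a_t = (r₁ + r₂)/2 = 6.592×10⁶ m.
At r₁: circular v_c1 = √(μ/r₁) = 3397 m/s; transfer-periapsis v_p = √[μ(2/r₁ − 1/a_t)] = 4073 m/s.
Δv₁ = v_p − v_c1 = 675.4 m/s.
At r₂: circular v_c2 = √(μ/r₂) = 2126 m/s; transfer-apoapsis v_a = √[μ(2/r₂ − 1/a_t)] = 1595 m/s.
Δv₂ = v_c2 − v_a = 531.0 m/s.
Total Δv = Δv₁ + Δv₂ = 1206 m/s = 1.206 km/s.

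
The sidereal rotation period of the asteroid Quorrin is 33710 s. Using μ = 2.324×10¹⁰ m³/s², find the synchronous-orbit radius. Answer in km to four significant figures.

r_sync ≈ 874.6 km

A synchronous orbit has period T, so by Kepler's third law a = (μT²/4π²)^(1/3).
μT²/4π² = 2.324×10¹⁰ × (3.371×10⁴)² / 39.48 = 6.690×10¹⁷ m³.
a = 8.746×10⁵ m = 874.58 km.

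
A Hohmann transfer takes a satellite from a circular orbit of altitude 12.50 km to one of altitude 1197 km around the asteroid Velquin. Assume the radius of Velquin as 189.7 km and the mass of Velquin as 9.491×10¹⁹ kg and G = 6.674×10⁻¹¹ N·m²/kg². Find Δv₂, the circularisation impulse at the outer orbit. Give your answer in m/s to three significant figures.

Δv ≈ 33.5 m/s

μ = GM = 6.674×10⁻¹¹ × 9.491×10¹⁹ = 6.334×10⁹ m³/s².
r₁ = 189.7 + 12.50 = 202.20 km = 2.0220×10⁵ m.
r₂ = 189.7 + 1197 = 1386.7 km = 1.3867×10⁶ m.
Transfer ellipse a_t = (r₁ + r₂)/2 = 7.944×10⁵ m.
At r₁: circular v_c1 = √(μ/r₁) = 177.0 m/s; transfer-periapsis v_p = √[μ(2/r₁ − 1/a_t)] = 233.8 m/s.
At r₂: circular v_c2 = √(μ/r₂) = 67.59 m/s; transfer-apoapsis v_a = √[μ(2/r₂ − 1/a_t)] = 34.10 m/s.
Δv₂ = v_c2 − v_a = 33.49 m/s.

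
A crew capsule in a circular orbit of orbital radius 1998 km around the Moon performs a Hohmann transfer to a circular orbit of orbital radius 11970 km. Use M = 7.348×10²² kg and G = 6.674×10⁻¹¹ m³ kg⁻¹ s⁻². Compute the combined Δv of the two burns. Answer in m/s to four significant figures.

μ = GM = 6.674×10⁻¹¹ × 7.348×10²² = 4.904×10¹² m³/s².
r₁ = 1998 km = 1.998×10⁶ m.
r₂ = 11970 km = 1.197×10⁷ m.
Transfer ellipse a_t = (r₁ + r₂)/2 = 6.984×10⁶ m.
At r₁: circular v_c1 = √(μ/r₁) = 1567 m/s; transfer-perilune v_p = √[μ(2/r₁ − 1/a_t)] = 2051 m/s.
Δv₁ = v_p − v_c1 = 484.4 m/s.
At r₂: circular v_c2 = √(μ/r₂) = 640.1 m/s; transfer-apolune v_a = √[μ(2/r₂ − 1/a_t)] = 342.4 m/s.
Δv₂ = v_c2 − v_a = 297.7 m/s.
Total Δv = Δv₁ + Δv₂ = 782.1 m/s.

Δv_total ≈ 782.1 m/s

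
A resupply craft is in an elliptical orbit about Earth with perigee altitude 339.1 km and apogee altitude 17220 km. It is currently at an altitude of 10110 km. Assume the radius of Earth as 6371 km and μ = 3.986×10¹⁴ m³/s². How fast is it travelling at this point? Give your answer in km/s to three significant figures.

r_p = 6371 + 339.1 = 6710.1 km = 6.7101×10⁶ m.
r_a = 6371 + 17220 = 23591 km = 2.3591×10⁷ m.
r = 6371 + 10110 = 16481 km = 1.648×10⁷ m.
Semi-major axis a = (r_p + r_a)/2 = 15151 km = 1.515×10⁷ m.
Vis-viva: v² = μ(2/r − 1/a) = 3.986×10¹⁴ × (1.214×10⁻⁷ − 6.600×10⁻⁸) = 2.206×10⁷ m²/s².
v = 4697 m/s = 4.697 km/s.

v ≈ 4.70 km/s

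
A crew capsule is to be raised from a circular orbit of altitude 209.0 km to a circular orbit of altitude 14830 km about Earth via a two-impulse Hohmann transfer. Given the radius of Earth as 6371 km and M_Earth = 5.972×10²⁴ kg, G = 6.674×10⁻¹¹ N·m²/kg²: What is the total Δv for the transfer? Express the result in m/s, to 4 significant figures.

Δv_total ≈ 3184 m/s

μ = GM = 6.674×10⁻¹¹ × 5.972×10²⁴ = 3.986×10¹⁴ m³/s².
r₁ = 6371 + 209.0 = 6580.0 km = 6.5800×10⁶ m.
r₂ = 6371 + 14830 = 21201 km = 2.1201×10⁷ m.
Transfer ellipse a_t = (r₁ + r₂)/2 = 1.389×10⁷ m.
At r₁: circular v_c1 = √(μ/r₁) = 7783 m/s; transfer-perigee v_p = √[μ(2/r₁ − 1/a_t)] = 9615 m/s.
Δv₁ = v_p − v_c1 = 1832 m/s.
At r₂: circular v_c2 = √(μ/r₂) = 4336 m/s; transfer-apogee v_a = √[μ(2/r₂ − 1/a_t)] = 2984 m/s.
Δv₂ = v_c2 − v_a = 1352 m/s.
Total Δv = Δv₁ + Δv₂ = 3184 m/s.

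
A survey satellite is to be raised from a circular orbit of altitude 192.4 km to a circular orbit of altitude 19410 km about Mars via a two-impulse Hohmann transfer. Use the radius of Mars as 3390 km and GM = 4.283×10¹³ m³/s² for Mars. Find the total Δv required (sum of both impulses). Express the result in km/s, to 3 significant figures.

Δv_total ≈ 1.74 km/s

r₁ = 3390 + 192.4 = 3582.4 km = 3.5824×10⁶ m.
r₂ = 3390 + 19410 = 22800 km = 2.2800×10⁷ m.
Transfer ellipse a_t = (r₁ + r₂)/2 = 1.319×10⁷ m.
At r₁: circular v_c1 = √(μ/r₁) = 3458 m/s; transfer-periapsis v_p = √[μ(2/r₁ − 1/a_t)] = 4546 m/s.
Δv₁ = v_p − v_c1 = 1088 m/s.
At r₂: circular v_c2 = √(μ/r₂) = 1371 m/s; transfer-apoapsis v_a = √[μ(2/r₂ − 1/a_t)] = 714.3 m/s.
Δv₂ = v_c2 − v_a = 656.3 m/s.
Total Δv = Δv₁ + Δv₂ = 1744 m/s = 1.744 km/s.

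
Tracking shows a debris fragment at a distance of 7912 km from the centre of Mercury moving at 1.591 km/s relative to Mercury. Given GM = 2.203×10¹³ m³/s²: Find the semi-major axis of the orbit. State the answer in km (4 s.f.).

r = 7.912×10⁶ m.
Vis-viva rearranged: 1/a = 2/r − v²/μ = 2.528×10⁻⁷ − 1.149×10⁻⁷ = 1.379×10⁻⁷ m⁻¹.
a = 7.253×10⁶ m = 7252.7 km.

a ≈ 7253 km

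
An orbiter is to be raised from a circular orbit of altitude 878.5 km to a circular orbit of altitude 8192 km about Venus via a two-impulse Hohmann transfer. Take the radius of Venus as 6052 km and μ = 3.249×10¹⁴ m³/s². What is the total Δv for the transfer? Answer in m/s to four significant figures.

r₁ = 6052 + 878.5 = 6930.5 km = 6.9305×10⁶ m.
r₂ = 6052 + 8192 = 14244 km = 1.4244×10⁷ m.
Transfer ellipse a_t = (r₁ + r₂)/2 = 1.059×10⁷ m.
At r₁: circular v_c1 = √(μ/r₁) = 6847 m/s; transfer-periapsis v_p = √[μ(2/r₁ − 1/a_t)] = 7942 m/s.
Δv₁ = v_p − v_c1 = 1095 m/s.
At r₂: circular v_c2 = √(μ/r₂) = 4776 m/s; transfer-apoapsis v_a = √[μ(2/r₂ − 1/a_t)] = 3864 m/s.
Δv₂ = v_c2 − v_a = 911.8 m/s.
Total Δv = Δv₁ + Δv₂ = 2007 m/s.

Δv_total ≈ 2007 m/s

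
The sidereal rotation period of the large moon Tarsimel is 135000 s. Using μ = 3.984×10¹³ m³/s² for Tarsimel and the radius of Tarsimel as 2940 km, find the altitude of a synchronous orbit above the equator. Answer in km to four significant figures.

A synchronous orbit has period T, so by Kepler's third law a = (μT²/4π²)^(1/3).
μT²/4π² = 3.984×10¹³ × (1.350×10⁵)² / 39.48 = 1.839×10²² m³.
a = 2.640×10⁷ m = 26396 km.
Altitude h = a − R = 26396 − 2940 = 23456 km.

h_sync ≈ 23460 km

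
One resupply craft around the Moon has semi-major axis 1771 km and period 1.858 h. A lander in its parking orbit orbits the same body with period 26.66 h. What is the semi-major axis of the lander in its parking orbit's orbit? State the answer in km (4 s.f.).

a₂ ≈ 10460 km

Kepler's third law: a³ ∝ T², so a₂ = a₁ (T₂/T₁)^(2/3).
T₂/T₁ = 14.35, (T₂/T₁)^(2/3) = 5.905.
a₂ = 1771 × 5.905 = 10460 km.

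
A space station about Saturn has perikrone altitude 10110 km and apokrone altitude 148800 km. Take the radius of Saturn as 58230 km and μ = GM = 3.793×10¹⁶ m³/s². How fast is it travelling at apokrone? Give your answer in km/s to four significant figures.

r_p = 58230 + 10110 = 68340 km = 6.8340×10⁷ m.
r_a = 58230 + 148800 = 207030 km = 2.0703×10⁸ m.
Semi-major axis a = (r_p + r_a)/2 = 1.3768×10⁵ km = 1.377×10⁸ m.
Vis-viva: v² = μ(2/r − 1/a) = 3.793×10¹⁶ × (9.660×10⁻⁹ − 7.263×10⁻⁹) = 9.094×10⁷ m²/s².
v = 9536 m/s = 9.536 km/s.

v ≈ 9.536 km/s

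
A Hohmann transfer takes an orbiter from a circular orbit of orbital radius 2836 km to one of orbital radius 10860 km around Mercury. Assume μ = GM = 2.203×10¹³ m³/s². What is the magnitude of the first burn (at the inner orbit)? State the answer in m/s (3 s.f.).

Δv ≈ 723 m/s

r₁ = 2836 km = 2.836×10⁶ m.
r₂ = 10860 km = 1.086×10⁷ m.
Transfer ellipse a_t = (r₁ + r₂)/2 = 6.848×10⁶ m.
At r₁: circular v_c1 = √(μ/r₁) = 2787 m/s; transfer-periherm v_p = √[μ(2/r₁ − 1/a_t)] = 3510 m/s.
Δv₁ = v_p − v_c1 = 722.7 m/s.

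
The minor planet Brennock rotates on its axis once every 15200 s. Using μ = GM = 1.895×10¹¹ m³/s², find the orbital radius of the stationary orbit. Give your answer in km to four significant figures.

r_sync ≈ 1035 km

A synchronous orbit has period T, so by Kepler's third law a = (μT²/4π²)^(1/3).
μT²/4π² = 1.895×10¹¹ × (1.520×10⁴)² / 39.48 = 1.109×10¹⁸ m³.
a = 1.035×10⁶ m = 1035.1 km.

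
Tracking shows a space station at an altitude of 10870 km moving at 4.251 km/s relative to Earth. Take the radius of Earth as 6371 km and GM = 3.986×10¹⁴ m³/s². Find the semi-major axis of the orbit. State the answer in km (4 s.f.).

r = 6371 + 10870 = 17241 km = 1.724×10⁷ m.
Vis-viva rearranged: 1/a = 2/r − v²/μ = 1.160×10⁻⁷ − 4.534×10⁻⁸ = 7.067×10⁻⁸ m⁻¹.
a = 1.415×10⁷ m = 14151 km.

a ≈ 14150 km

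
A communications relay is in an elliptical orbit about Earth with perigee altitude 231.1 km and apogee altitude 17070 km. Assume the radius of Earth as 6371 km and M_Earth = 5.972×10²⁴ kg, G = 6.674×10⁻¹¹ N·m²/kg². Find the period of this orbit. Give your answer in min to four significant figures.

μ = GM = 6.674×10⁻¹¹ × 5.972×10²⁴ = 3.986×10¹⁴ m³/s².
r_p = 6371 + 231.1 = 6602.1 km = 6.6021×10⁶ m.
r_a = 6371 + 17070 = 23441 km = 2.3441×10⁷ m.
Semi-major axis a = (r_p + r_a)/2 = (6602.1 + 23441)/2 = 15022 km = 1.502×10⁷ m.
By Kepler's third law T = 2π√(a³/μ) = 2π × 2.916×10³ = 1.832×10⁴ s.
= 305.4 min.

T ≈ 305.4 min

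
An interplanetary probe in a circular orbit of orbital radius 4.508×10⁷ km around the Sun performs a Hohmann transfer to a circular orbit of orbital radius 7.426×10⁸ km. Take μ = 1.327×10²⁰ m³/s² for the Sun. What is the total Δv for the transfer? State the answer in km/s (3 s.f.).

Δv_total ≈ 29.1 km/s

r₁ = 4.508×10⁷ km = 4.508×10¹⁰ m.
r₂ = 7.426×10⁸ km = 7.426×10¹¹ m.
Transfer ellipse a_t = (r₁ + r₂)/2 = 3.938×10¹¹ m.
At r₁: circular v_c1 = √(μ/r₁) = 54260 m/s; transfer-perihelion v_p = √[μ(2/r₁ − 1/a_t)] = 74500 m/s.
Δv₁ = v_p − v_c1 = 20250 m/s.
At r₂: circular v_c2 = √(μ/r₂) = 13370 m/s; transfer-aphelion v_a = √[μ(2/r₂ − 1/a_t)] = 4523 m/s.
Δv₂ = v_c2 − v_a = 8845 m/s.
Total Δv = Δv₁ + Δv₂ = 29090 m/s = 29.09 km/s.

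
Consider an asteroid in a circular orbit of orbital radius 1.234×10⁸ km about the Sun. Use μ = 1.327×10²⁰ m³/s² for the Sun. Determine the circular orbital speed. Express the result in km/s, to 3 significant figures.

v ≈ 32.8 km/s

r = 1.234×10⁸ km = 1.234×10¹¹ m.
For a circular orbit v = √(μ/r) = √(1.327×10²⁰ / 1.234×10¹¹) = √(1.075×10⁹) = 32790 m/s.
That is 32.79 km/s.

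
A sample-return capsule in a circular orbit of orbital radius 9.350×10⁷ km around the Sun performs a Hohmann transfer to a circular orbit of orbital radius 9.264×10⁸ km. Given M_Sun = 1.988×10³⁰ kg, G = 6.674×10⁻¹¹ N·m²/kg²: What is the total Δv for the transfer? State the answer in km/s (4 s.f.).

μ = GM = 6.674×10⁻¹¹ × 1.988×10³⁰ = 1.327×10²⁰ m³/s².
r₁ = 9.350×10⁷ km = 9.350×10¹⁰ m.
r₂ = 9.264×10⁸ km = 9.264×10¹¹ m.
Transfer ellipse a_t = (r₁ + r₂)/2 = 5.100×10¹¹ m.
At r₁: circular v_c1 = √(μ/r₁) = 37670 m/s; transfer-perihelion v_p = √[μ(2/r₁ − 1/a_t)] = 50770 m/s.
Δv₁ = v_p − v_c1 = 13100 m/s.
At r₂: circular v_c2 = √(μ/r₂) = 11970 m/s; transfer-aphelion v_a = √[μ(2/r₂ − 1/a_t)] = 5124 m/s.
Δv₂ = v_c2 − v_a = 6843 m/s.
Total Δv = Δv₁ + Δv₂ = 19950 m/s = 19.95 km/s.

Δv_total ≈ 19.95 km/s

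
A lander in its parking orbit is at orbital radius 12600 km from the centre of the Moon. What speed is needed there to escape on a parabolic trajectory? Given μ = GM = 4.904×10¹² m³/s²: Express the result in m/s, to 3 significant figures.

v_esc ≈ 882 m/s

r = 12600 km = 1.260×10⁷ m.
Escape speed v_esc = √(2μ/r) = √(2 × 4.904×10¹² / 1.260×10⁷) = √(7.784×10⁵) = 882.3 m/s.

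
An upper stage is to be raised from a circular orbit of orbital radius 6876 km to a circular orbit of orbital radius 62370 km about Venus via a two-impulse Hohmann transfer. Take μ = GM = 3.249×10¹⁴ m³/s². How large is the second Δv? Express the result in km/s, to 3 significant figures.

r₁ = 6876 km = 6.876×10⁶ m.
r₂ = 62370 km = 6.237×10⁷ m.
Transfer ellipse a_t = (r₁ + r₂)/2 = 3.462×10⁷ m.
At r₁: circular v_c1 = √(μ/r₁) = 6874 m/s; transfer-periapsis v_p = √[μ(2/r₁ − 1/a_t)] = 9226 m/s.
At r₂: circular v_c2 = √(μ/r₂) = 2282 m/s; transfer-apoapsis v_a = √[μ(2/r₂ − 1/a_t)] = 1017 m/s.
Δv₂ = v_c2 − v_a = 1265 m/s.
= 1.265 km/s.

Δv ≈ 1.27 km/s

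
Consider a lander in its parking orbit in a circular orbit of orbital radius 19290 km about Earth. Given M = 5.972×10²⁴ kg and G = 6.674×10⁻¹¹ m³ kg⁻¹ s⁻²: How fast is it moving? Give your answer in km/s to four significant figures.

v ≈ 4.546 km/s

μ = GM = 6.674×10⁻¹¹ × 5.972×10²⁴ = 3.986×10¹⁴ m³/s².
r = 19290 km = 1.929×10⁷ m.
For a circular orbit v = √(μ/r) = √(3.986×10¹⁴ / 1.929×10⁷) = √(2.066×10⁷) = 4546 m/s.
That is 4.546 km/s.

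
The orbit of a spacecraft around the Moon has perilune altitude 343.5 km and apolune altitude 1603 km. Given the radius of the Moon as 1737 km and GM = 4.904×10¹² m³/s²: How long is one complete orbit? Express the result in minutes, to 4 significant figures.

r_p = 1737 + 343.5 = 2080.5 km = 2.0805×10⁶ m.
r_a = 1737 + 1603 = 3340.0 km = 3.3400×10⁶ m.
Semi-major axis a = (r_p + r_a)/2 = (2080.5 + 3340.0)/2 = 2710.2 km = 2.710×10⁶ m.
By Kepler's third law T = 2π√(a³/μ) = 2π × 2.015×10³ = 1.266×10⁴ s.
= 211.0 minutes.

T ≈ 211.0 minutes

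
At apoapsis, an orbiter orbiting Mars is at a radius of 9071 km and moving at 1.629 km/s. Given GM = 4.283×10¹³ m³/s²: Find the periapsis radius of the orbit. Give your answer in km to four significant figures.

r_a = 9.071×10⁶ m.
Specific energy ε = v²/2 − μ/r = -3.395×10⁶ J/kg, so a = −μ/(2ε) = 6.308×10⁶ m.
The apsides satisfy r_p + r_a = 2a, so the periapsis radius is 2a − r_a = 3.545×10⁶ m = 3545.3 km.

periapsis radius ≈ 3545 km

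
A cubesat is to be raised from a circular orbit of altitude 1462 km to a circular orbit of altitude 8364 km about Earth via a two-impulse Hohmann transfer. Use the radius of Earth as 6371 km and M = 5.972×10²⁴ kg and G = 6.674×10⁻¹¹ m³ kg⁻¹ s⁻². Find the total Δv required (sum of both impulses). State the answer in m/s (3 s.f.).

Δv_total ≈ 1890 m/s

μ = GM = 6.674×10⁻¹¹ × 5.972×10²⁴ = 3.986×10¹⁴ m³/s².
r₁ = 6371 + 1462 = 7833.0 km = 7.8330×10⁶ m.
r₂ = 6371 + 8364 = 14735 km = 1.4735×10⁷ m.
Transfer ellipse a_t = (r₁ + r₂)/2 = 1.128×10⁷ m.
At r₁: circular v_c1 = √(μ/r₁) = 7133 m/s; transfer-perigee v_p = √[μ(2/r₁ − 1/a_t)] = 8151 m/s.
Δv₁ = v_p − v_c1 = 1018 m/s.
At r₂: circular v_c2 = √(μ/r₂) = 5201 m/s; transfer-apogee v_a = √[μ(2/r₂ − 1/a_t)] = 4333 m/s.
Δv₂ = v_c2 − v_a = 867.7 m/s.
Total Δv = Δv₁ + Δv₂ = 1886 m/s.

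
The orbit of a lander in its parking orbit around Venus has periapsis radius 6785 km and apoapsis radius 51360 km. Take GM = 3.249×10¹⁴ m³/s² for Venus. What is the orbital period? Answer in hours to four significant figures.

Semi-major axis a = (r_p + r_a)/2 = (6785.0 + 51360)/2 = 29072 km = 2.907×10⁷ m.
By Kepler's third law T = 2π√(a³/μ) = 2π × 8.697×10³ = 5.464×10⁴ s.
= 15.18 hours.

T ≈ 15.18 hours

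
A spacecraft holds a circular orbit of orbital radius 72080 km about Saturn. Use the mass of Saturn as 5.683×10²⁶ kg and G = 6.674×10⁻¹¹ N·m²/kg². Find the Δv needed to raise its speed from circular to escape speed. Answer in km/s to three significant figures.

Δv ≈ 9.50 km/s

μ = GM = 6.674×10⁻¹¹ × 5.683×10²⁶ = 3.793×10¹⁶ m³/s².
r = 72080 km = 7.208×10⁷ m.
Circular speed v_c = √(μ/r) = 22940 m/s.
Escape speed v_esc = √(2μ/r) = √2 × v_c = 32440 m/s.
Δv = v_esc − v_c = 9502 m/s = 9.502 km/s.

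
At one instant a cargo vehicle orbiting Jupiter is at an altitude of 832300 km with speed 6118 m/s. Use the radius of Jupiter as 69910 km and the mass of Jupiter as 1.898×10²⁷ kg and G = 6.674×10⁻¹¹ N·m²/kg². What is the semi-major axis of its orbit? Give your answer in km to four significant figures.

a ≈ 5.205×10⁵ km

μ = GM = 6.674×10⁻¹¹ × 1.898×10²⁷ = 1.267×10¹⁷ m³/s².
r = 69910 + 832300 = 9.0221×10⁵ km = 9.022×10⁸ m.
Vis-viva rearranged: 1/a = 2/r − v²/μ = 2.217×10⁻⁹ − 2.955×10⁻¹⁰ = 1.921×10⁻⁹ m⁻¹.
a = 5.205×10⁸ m = 5.2048×10⁵ km.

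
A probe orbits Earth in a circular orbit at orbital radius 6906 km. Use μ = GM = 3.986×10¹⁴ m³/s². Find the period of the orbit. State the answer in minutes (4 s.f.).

r = 6906 km = 6.906×10⁶ m.
Kepler's third law: T = 2π√(r³/μ) = 2π√((6.906×10⁶)³ / 3.986×10¹⁴).
r³/μ = 8.263×10⁵ s², so T = 2π × 9.090×10² = 5.712×10³ s.
Converting: 5.712×10³ s ÷ 60.00 = 95.19 minutes.

T ≈ 95.19 minutes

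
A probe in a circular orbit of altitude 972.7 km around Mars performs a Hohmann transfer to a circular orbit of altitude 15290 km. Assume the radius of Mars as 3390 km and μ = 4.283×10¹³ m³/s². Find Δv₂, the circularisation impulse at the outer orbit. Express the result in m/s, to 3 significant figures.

Δv ≈ 582 m/s

r₁ = 3390 + 972.7 = 4362.7 km = 4.3627×10⁶ m.
r₂ = 3390 + 15290 = 18680 km = 1.8680×10⁷ m.
Transfer ellipse a_t = (r₁ + r₂)/2 = 1.152×10⁷ m.
At r₁: circular v_c1 = √(μ/r₁) = 3133 m/s; transfer-periapsis v_p = √[μ(2/r₁ − 1/a_t)] = 3990 m/s.
At r₂: circular v_c2 = √(μ/r₂) = 1514 m/s; transfer-apoapsis v_a = √[μ(2/r₂ − 1/a_t)] = 931.8 m/s.
Δv₂ = v_c2 − v_a = 582.4 m/s.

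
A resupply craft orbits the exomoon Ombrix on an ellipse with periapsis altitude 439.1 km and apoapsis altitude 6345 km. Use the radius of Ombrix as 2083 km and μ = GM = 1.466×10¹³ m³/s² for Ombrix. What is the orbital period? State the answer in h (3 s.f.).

r_p = 2083 + 439.1 = 2522.1 km = 2.5221×10⁶ m.
r_a = 2083 + 6345 = 8428.0 km = 8.4280×10⁶ m.
Semi-major axis a = (r_p + r_a)/2 = (2522.1 + 8428.0)/2 = 5475.1 km = 5.475×10⁶ m.
By Kepler's third law T = 2π√(a³/μ) = 2π × 3.346×10³ = 2.102×10⁴ s.
= 5.840 h.

T ≈ 5.84 h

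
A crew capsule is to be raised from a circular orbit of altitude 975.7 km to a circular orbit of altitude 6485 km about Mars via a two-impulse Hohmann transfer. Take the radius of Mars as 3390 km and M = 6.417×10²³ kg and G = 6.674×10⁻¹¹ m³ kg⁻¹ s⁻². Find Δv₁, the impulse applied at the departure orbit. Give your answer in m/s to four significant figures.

Δv ≈ 556.4 m/s

μ = GM = 6.674×10⁻¹¹ × 6.417×10²³ = 4.283×10¹³ m³/s².
r₁ = 3390 + 975.7 = 4365.7 km = 4.3657×10⁶ m.
r₂ = 3390 + 6485 = 9875.0 km = 9.8750×10⁶ m.
Transfer ellipse a_t = (r₁ + r₂)/2 = 7.120×10⁶ m.
At r₁: circular v_c1 = √(μ/r₁) = 3132 m/s; transfer-periapsis v_p = √[μ(2/r₁ − 1/a_t)] = 3689 m/s.
Δv₁ = v_p − v_c1 = 556.4 m/s.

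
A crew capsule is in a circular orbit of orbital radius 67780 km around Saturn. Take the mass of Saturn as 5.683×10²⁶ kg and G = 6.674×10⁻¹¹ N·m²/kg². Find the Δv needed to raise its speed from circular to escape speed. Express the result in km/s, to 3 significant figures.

Δv ≈ 9.80 km/s

μ = GM = 6.674×10⁻¹¹ × 5.683×10²⁶ = 3.793×10¹⁶ m³/s².
r = 67780 km = 6.778×10⁷ m.
Circular speed v_c = √(μ/r) = 23660 m/s.
Escape speed v_esc = √(2μ/r) = √2 × v_c = 33450 m/s.
Δv = v_esc − v_c = 9798 m/s = 9.798 km/s.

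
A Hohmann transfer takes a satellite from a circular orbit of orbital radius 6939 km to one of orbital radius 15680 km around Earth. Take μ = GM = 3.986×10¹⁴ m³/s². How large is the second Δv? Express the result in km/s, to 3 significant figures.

Δv ≈ 1.09 km/s

r₁ = 6939 km = 6.939×10⁶ m.
r₂ = 15680 km = 1.568×10⁷ m.
Transfer ellipse a_t = (r₁ + r₂)/2 = 1.131×10⁷ m.
At r₁: circular v_c1 = √(μ/r₁) = 7579 m/s; transfer-perigee v_p = √[μ(2/r₁ − 1/a_t)] = 8924 m/s.
At r₂: circular v_c2 = √(μ/r₂) = 5042 m/s; transfer-apogee v_a = √[μ(2/r₂ − 1/a_t)] = 3949 m/s.
Δv₂ = v_c2 − v_a = 1093 m/s.
= 1.093 km/s.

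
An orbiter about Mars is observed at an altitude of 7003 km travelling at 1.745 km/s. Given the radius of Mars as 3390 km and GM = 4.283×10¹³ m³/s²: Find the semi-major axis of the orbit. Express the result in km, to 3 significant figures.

a ≈ 8240 km

r = 3390 + 7003 = 10393 km = 1.039×10⁷ m.
Specific orbital energy ε = v²/2 − μ/r = (1745)²/2 − 4.283×10¹³/1.039×10⁷ = -2.599×10⁶ J/kg.
Since ε = −μ/(2a), a = −μ/(2ε) = 8.241×10⁶ m = 8241.2 km.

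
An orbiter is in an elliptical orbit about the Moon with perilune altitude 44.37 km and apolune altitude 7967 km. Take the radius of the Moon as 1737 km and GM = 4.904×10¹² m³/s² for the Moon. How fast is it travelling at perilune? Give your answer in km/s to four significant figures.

v ≈ 2.157 km/s

r_p = 1737 + 44.37 = 1781.4 km = 1.7814×10⁶ m.
r_a = 1737 + 7967 = 9704.0 km = 9.7040×10⁶ m.
Semi-major axis a = (r_p + r_a)/2 = 5742.7 km = 5.743×10⁶ m.
Vis-viva: v² = μ(2/r − 1/a) = 4.904×10¹² × (1.123×10⁻⁶ − 1.741×10⁻⁷) = 4.652×10⁶ m²/s².
v = 2157 m/s = 2.157 km/s.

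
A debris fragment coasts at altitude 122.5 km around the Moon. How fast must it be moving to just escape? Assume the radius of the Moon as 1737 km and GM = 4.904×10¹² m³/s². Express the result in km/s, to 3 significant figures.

r = 1737 + 122.5 = 1859.5 km = 1.8595×10⁶ m.
Escape speed v_esc = √(2μ/r) = √(2 × 4.904×10¹² / 1.860×10⁶) = √(5.275×10⁶) = 2297 m/s.
= 2.297 km/s.

v_esc ≈ 2.30 km/s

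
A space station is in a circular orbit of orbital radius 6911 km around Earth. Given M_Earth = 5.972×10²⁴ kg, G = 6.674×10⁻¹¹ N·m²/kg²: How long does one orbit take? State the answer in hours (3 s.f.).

μ = GM = 6.674×10⁻¹¹ × 5.972×10²⁴ = 3.986×10¹⁴ m³/s².
r = 6911 km = 6.911×10⁶ m.
Kepler's third law: T = 2π√(r³/μ) = 2π√((6.911×10⁶)³ / 3.986×10¹⁴).
r³/μ = 8.282×10⁵ s², so T = 2π × 9.100×10² = 5.718×10³ s.
Converting: 5.718×10³ s ÷ 3600 = 1.588 hours.

T ≈ 1.59 hours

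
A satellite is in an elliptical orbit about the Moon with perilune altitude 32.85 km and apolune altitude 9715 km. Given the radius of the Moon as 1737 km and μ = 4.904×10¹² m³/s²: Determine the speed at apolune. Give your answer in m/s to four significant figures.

r_p = 1737 + 32.85 = 1769.8 km = 1.7698×10⁶ m.
r_a = 1737 + 9715 = 11452 km = 1.1452×10⁷ m.
Semi-major axis a = (r_p + r_a)/2 = 6610.9 km = 6.611×10⁶ m.
Vis-viva: v² = μ(2/r − 1/a) = 4.904×10¹² × (1.746×10⁻⁷ − 1.513×10⁻⁷) = 1.146×10⁵ m²/s².
v = 338.6 m/s.

v ≈ 338.6 m/s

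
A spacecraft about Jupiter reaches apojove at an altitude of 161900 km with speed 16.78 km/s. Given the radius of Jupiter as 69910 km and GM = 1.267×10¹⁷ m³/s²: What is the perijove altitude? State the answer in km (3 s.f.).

perijove altitude ≈ 10500 km

r_a = 69910 + 161900 = 2.3181×10⁵ km = 2.318×10⁸ m.
Specific energy ε = v²/2 − μ/r = -4.058×10⁸ J/kg, so a = −μ/(2ε) = 1.561×10⁸ m.
The apsides satisfy r_p + r_a = 2a, so the perijove radius is 2a − r_a = 8.042×10⁷ m = 80425 km.
Perijove altitude = 80425 − 69910 = 10515 km.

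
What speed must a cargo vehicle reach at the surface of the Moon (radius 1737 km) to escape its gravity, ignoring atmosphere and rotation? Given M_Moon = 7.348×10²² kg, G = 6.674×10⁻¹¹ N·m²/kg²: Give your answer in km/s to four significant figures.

v_esc ≈ 2.376 km/s

μ = GM = 6.674×10⁻¹¹ × 7.348×10²² = 4.904×10¹² m³/s².
r = R = 1.737×10⁶ m.
Escape speed v_esc = √(2μ/r) = √(2 × 4.904×10¹² / 1.737×10⁶) = √(5.647×10⁶) = 2376 m/s.
= 2.376 km/s.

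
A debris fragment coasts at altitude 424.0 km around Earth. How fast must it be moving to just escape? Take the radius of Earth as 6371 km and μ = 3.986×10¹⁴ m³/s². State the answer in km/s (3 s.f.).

v_esc ≈ 10.8 km/s

r = 6371 + 424.0 = 6795.0 km = 6.7950×10⁶ m.
Escape speed v_esc = √(2μ/r) = √(2 × 3.986×10¹⁴ / 6.795×10⁶) = √(1.173×10⁸) = 10830 m/s.
= 10.83 km/s.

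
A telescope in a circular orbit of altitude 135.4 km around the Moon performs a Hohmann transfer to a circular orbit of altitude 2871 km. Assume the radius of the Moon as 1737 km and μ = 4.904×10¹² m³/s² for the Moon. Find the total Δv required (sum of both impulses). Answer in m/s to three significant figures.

r₁ = 1737 + 135.4 = 1872.4 km = 1.8724×10⁶ m.
r₂ = 1737 + 2871 = 4608.0 km = 4.6080×10⁶ m.
Transfer ellipse a_t = (r₁ + r₂)/2 = 3.240×10⁶ m.
At r₁: circular v_c1 = √(μ/r₁) = 1618 m/s; transfer-perilune v_p = √[μ(2/r₁ − 1/a_t)] = 1930 m/s.
Δv₁ = v_p − v_c1 = 311.6 m/s.
At r₂: circular v_c2 = √(μ/r₂) = 1032 m/s; transfer-apolune v_a = √[μ(2/r₂ − 1/a_t)] = 784.2 m/s.
Δv₂ = v_c2 − v_a = 247.4 m/s.
Total Δv = Δv₁ + Δv₂ = 559.0 m/s.

Δv_total ≈ 559 m/s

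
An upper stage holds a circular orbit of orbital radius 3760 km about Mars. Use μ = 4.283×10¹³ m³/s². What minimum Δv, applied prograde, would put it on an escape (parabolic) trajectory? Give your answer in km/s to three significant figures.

Δv ≈ 1.40 km/s

r = 3760 km = 3.760×10⁶ m.
Circular speed v_c = √(μ/r) = 3375 m/s.
Escape speed v_esc = √(2μ/r) = √2 × v_c = 4773 m/s.
Δv = v_esc − v_c = 1398 m/s = 1.398 km/s.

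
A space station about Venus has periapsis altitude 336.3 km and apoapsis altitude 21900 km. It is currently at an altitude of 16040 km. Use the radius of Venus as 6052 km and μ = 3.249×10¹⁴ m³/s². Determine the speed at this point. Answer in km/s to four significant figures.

v ≈ 3.239 km/s

r_p = 6052 + 336.3 = 6388.3 km = 6.3883×10⁶ m.
r_a = 6052 + 21900 = 27952 km = 2.7952×10⁷ m.
r = 6052 + 16040 = 22092 km = 2.209×10⁷ m.
Semi-major axis a = (r_p + r_a)/2 = 17170 km = 1.717×10⁷ m.
Vis-viva: v² = μ(2/r − 1/a) = 3.249×10¹⁴ × (9.053×10⁻⁸ − 5.824×10⁻⁸) = 1.049×10⁷ m²/s².
v = 3239 m/s = 3.239 km/s.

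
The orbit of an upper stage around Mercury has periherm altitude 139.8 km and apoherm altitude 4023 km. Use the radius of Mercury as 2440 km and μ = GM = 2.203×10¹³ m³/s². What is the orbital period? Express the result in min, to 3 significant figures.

T ≈ 215 min

r_p = 2440 + 139.8 = 2579.8 km = 2.5798×10⁶ m.
r_a = 2440 + 4023 = 6463.0 km = 6.4630×10⁶ m.
Semi-major axis a = (r_p + r_a)/2 = (2579.8 + 6463.0)/2 = 4521.4 km = 4.521×10⁶ m.
By Kepler's third law T = 2π√(a³/μ) = 2π × 2.048×10³ = 1.287×10⁴ s.
= 214.5 min.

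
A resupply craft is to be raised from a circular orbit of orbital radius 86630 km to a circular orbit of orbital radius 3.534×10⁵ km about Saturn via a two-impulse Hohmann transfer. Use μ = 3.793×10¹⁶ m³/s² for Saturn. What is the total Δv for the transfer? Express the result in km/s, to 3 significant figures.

Δv_total ≈ 9.45 km/s

r₁ = 86630 km = 8.663×10⁷ m.
r₂ = 3.534×10⁵ km = 3.534×10⁸ m.
Transfer ellipse a_t = (r₁ + r₂)/2 = 2.200×10⁸ m.
At r₁: circular v_c1 = √(μ/r₁) = 20920 m/s; transfer-perikrone v_p = √[μ(2/r₁ − 1/a_t)] = 26520 m/s.
Δv₁ = v_p − v_c1 = 5595 m/s.
At r₂: circular v_c2 = √(μ/r₂) = 10360 m/s; transfer-apokrone v_a = √[μ(2/r₂ − 1/a_t)] = 6501 m/s.
Δv₂ = v_c2 − v_a = 3859 m/s.
Total Δv = Δv₁ + Δv₂ = 9454 m/s = 9.454 km/s.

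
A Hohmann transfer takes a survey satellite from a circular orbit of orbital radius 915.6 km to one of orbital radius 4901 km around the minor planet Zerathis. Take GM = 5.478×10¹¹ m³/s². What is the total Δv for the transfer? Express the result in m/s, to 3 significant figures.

Δv_total ≈ 377 m/s

r₁ = 915.6 km = 9.156×10⁵ m.
r₂ = 4901 km = 4.901×10⁶ m.
Transfer ellipse a_t = (r₁ + r₂)/2 = 2.908×10⁶ m.
At r₁: circular v_c1 = √(μ/r₁) = 773.5 m/s; transfer-periapsis v_p = √[μ(2/r₁ − 1/a_t)] = 1004 m/s.
Δv₁ = v_p − v_c1 = 230.6 m/s.
At r₂: circular v_c2 = √(μ/r₂) = 334.3 m/s; transfer-apoapsis v_a = √[μ(2/r₂ − 1/a_t)] = 187.6 m/s.
Δv₂ = v_c2 − v_a = 146.7 m/s.
Total Δv = Δv₁ + Δv₂ = 377.4 m/s.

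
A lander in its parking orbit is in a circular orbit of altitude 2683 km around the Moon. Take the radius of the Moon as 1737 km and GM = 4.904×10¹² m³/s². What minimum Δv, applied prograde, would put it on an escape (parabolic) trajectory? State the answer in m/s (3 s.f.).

Δv ≈ 436 m/s

r = 1737 + 2683 = 4420.0 km = 4.4200×10⁶ m.
Circular speed v_c = √(μ/r) = 1053 m/s.
Escape speed v_esc = √(2μ/r) = √2 × v_c = 1490 m/s.
Δv = v_esc − v_c = 436.3 m/s.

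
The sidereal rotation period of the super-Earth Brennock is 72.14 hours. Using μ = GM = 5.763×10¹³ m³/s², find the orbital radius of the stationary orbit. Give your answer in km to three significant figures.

T = 72.14 hours = 2.597×10⁵ s.
A synchronous orbit has period T, so by Kepler's third law a = (μT²/4π²)^(1/3).
μT²/4π² = 5.763×10¹³ × (2.597×10⁵)² / 39.48 = 9.846×10²² m³.
a = 4.618×10⁷ m = 46176 km.

r_sync ≈ 46200 km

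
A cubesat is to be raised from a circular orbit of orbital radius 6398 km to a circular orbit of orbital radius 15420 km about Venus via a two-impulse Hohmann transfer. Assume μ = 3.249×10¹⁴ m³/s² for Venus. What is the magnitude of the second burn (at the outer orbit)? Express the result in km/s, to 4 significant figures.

r₁ = 6398 km = 6.398×10⁶ m.
r₂ = 15420 km = 1.542×10⁷ m.
Transfer ellipse a_t = (r₁ + r₂)/2 = 1.091×10⁷ m.
At r₁: circular v_c1 = √(μ/r₁) = 7126 m/s; transfer-periapsis v_p = √[μ(2/r₁ − 1/a_t)] = 8472 m/s.
At r₂: circular v_c2 = √(μ/r₂) = 4590 m/s; transfer-apoapsis v_a = √[μ(2/r₂ − 1/a_t)] = 3515 m/s.
Δv₂ = v_c2 − v_a = 1075 m/s.
= 1.075 km/s.

Δv ≈ 1.075 km/s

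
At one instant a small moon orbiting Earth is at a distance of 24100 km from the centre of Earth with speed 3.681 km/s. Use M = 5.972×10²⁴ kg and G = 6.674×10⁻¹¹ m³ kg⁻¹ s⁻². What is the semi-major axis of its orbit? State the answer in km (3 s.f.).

a ≈ 20400 km

μ = GM = 6.674×10⁻¹¹ × 5.972×10²⁴ = 3.986×10¹⁴ m³/s².
r = 2.410×10⁷ m.
Vis-viva rearranged: 1/a = 2/r − v²/μ = 8.299×10⁻⁸ − 3.400×10⁻⁸ = 4.899×10⁻⁸ m⁻¹.
a = 2.041×10⁷ m = 20412 km.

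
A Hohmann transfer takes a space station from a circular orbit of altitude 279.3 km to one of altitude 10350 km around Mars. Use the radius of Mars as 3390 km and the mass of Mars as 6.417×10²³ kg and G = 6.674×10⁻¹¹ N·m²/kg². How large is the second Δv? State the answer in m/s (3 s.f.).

μ = GM = 6.674×10⁻¹¹ × 6.417×10²³ = 4.283×10¹³ m³/s².
r₁ = 3390 + 279.3 = 3669.3 km = 3.6693×10⁶ m.
r₂ = 3390 + 10350 = 13740 km = 1.3740×10⁷ m.
Transfer ellipse a_t = (r₁ + r₂)/2 = 8.705×10⁶ m.
At r₁: circular v_c1 = √(μ/r₁) = 3416 m/s; transfer-periapsis v_p = √[μ(2/r₁ − 1/a_t)] = 4292 m/s.
At r₂: circular v_c2 = √(μ/r₂) = 1765 m/s; transfer-apoapsis v_a = √[μ(2/r₂ − 1/a_t)] = 1146 m/s.
Δv₂ = v_c2 − v_a = 619.2 m/s.

Δv ≈ 619 m/s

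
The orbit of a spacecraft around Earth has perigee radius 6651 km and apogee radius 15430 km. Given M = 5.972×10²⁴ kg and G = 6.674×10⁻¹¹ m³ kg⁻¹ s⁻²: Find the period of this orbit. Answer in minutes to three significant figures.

μ = GM = 6.674×10⁻¹¹ × 5.972×10²⁴ = 3.986×10¹⁴ m³/s².
Semi-major axis a = (r_p + r_a)/2 = (6651.0 + 15430)/2 = 11040 km = 1.104×10⁷ m.
By Kepler's third law T = 2π√(a³/μ) = 2π × 1.838×10³ = 1.155×10⁴ s.
= 192.4 minutes.

T ≈ 192 minutes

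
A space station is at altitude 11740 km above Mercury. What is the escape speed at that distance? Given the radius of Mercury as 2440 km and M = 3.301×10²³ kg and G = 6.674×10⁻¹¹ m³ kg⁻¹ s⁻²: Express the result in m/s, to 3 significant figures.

μ = GM = 6.674×10⁻¹¹ × 3.301×10²³ = 2.203×10¹³ m³/s².
r = 2440 + 11740 = 14180 km = 1.4180×10⁷ m.
Escape speed v_esc = √(2μ/r) = √(2 × 2.203×10¹³ / 1.418×10⁷) = √(3.107×10⁶) = 1763 m/s.

v_esc ≈ 1760 m/s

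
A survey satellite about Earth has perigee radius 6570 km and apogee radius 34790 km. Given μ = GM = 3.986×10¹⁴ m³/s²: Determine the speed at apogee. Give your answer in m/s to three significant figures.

Semi-major axis a = (r_p + r_a)/2 = 20680 km = 2.068×10⁷ m.
Vis-viva: v² = μ(2/r − 1/a) = 3.986×10¹⁴ × (5.749×10⁻⁸ − 4.836×10⁻⁸) = 3.640×10⁶ m²/s².
v = 1908 m/s.

v ≈ 1910 m/s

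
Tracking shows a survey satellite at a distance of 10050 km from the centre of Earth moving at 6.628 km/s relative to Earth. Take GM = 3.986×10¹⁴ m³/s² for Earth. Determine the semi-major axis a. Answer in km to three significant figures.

r = 1.005×10⁷ m.
Vis-viva rearranged: 1/a = 2/r − v²/μ = 1.990×10⁻⁷ − 1.102×10⁻⁷ = 8.879×10⁻⁸ m⁻¹.
a = 1.126×10⁷ m = 11262 km.

a ≈ 11300 km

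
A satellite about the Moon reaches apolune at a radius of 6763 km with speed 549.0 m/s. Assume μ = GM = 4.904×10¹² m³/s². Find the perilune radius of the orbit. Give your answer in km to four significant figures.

perilune radius ≈ 1774 km

r_a = 6.763×10⁶ m.
Specific energy ε = v²/2 − μ/r = -5.744×10⁵ J/kg, so a = −μ/(2ε) = 4.269×10⁶ m.
The apsides satisfy r_p + r_a = 2a, so the perilune radius is 2a − r_a = 1.774×10⁶ m = 1774.3 km.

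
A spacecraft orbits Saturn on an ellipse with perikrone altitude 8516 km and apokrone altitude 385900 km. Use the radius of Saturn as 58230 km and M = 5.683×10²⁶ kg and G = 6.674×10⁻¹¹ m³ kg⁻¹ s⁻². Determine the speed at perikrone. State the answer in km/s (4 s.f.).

v ≈ 31.43 km/s

μ = GM = 6.674×10⁻¹¹ × 5.683×10²⁶ = 3.793×10¹⁶ m³/s².
r_p = 58230 + 8516 = 66746 km = 6.6746×10⁷ m.
r_a = 58230 + 385900 = 444130 km = 4.4413×10⁸ m.
Semi-major axis a = (r_p + r_a)/2 = 2.5544×10⁵ km = 2.554×10⁸ m.
Vis-viva: v² = μ(2/r − 1/a) = 3.793×10¹⁶ × (2.996×10⁻⁸ − 3.915×10⁻⁹) = 9.880×10⁸ m²/s².
v = 31430 m/s = 31.43 km/s.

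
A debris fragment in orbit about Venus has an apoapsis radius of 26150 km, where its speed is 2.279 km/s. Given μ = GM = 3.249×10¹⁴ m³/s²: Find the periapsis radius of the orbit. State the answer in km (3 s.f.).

periapsis radius ≈ 6910 km

r_a = 2.615×10⁷ m.
Specific energy ε = v²/2 − μ/r = -9.828×10⁶ J/kg, so a = −μ/(2ε) = 1.653×10⁷ m.
The apsides satisfy r_p + r_a = 2a, so the periapsis radius is 2a − r_a = 6.910×10⁶ m = 6910.1 km.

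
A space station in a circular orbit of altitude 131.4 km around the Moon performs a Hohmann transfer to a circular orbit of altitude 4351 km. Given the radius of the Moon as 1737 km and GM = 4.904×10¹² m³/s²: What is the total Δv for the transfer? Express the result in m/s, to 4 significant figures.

Δv_total ≈ 666.5 m/s

r₁ = 1737 + 131.4 = 1868.4 km = 1.8684×10⁶ m.
r₂ = 1737 + 4351 = 6088.0 km = 6.0880×10⁶ m.
Transfer ellipse a_t = (r₁ + r₂)/2 = 3.978×10⁶ m.
At r₁: circular v_c1 = √(μ/r₁) = 1620 m/s; transfer-perilune v_p = √[μ(2/r₁ − 1/a_t)] = 2004 m/s.
Δv₁ = v_p − v_c1 = 384.1 m/s.
At r₂: circular v_c2 = √(μ/r₂) = 897.5 m/s; transfer-apolune v_a = √[μ(2/r₂ − 1/a_t)] = 615.1 m/s.
Δv₂ = v_c2 − v_a = 282.4 m/s.
Total Δv = Δv₁ + Δv₂ = 666.5 m/s.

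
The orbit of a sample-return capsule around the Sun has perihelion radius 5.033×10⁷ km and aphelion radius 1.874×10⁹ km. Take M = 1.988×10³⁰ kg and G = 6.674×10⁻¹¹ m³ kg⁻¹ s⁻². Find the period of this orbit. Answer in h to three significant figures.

μ = GM = 6.674×10⁻¹¹ × 1.988×10³⁰ = 1.327×10²⁰ m³/s².
Semi-major axis a = (r_p + r_a)/2 = (5.0330×10⁷ + 1.8740×10⁹)/2 = 9.6216×10⁸ km = 9.622×10¹¹ m.
By Kepler's third law T = 2π√(a³/μ) = 2π × 8.194×10⁷ = 5.148×10⁸ s.
= 1.430×10⁵ h.

T ≈ 143000 h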